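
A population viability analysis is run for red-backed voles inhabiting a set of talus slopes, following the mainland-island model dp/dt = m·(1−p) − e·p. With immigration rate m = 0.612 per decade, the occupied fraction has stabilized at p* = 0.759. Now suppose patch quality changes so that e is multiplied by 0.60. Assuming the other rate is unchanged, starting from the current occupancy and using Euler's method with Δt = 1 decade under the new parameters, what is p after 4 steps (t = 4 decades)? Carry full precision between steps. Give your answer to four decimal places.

Balance m(1−p*) = e·p* gives e = m(1−p*)/p* = 0.612×0.24100/0.75900 = 0.19432.
Starting from p₀ = 0.75900; update p ← p + (dp/dt)·Δt with the new parameters.
step 1: Δp = +0.05900, p = 0.81800
step 2: Δp = +0.01601, p = 0.83401
step 3: Δp = +0.00435, p = 0.83835
step 4: Δp = +0.00118, p = 0.83953

0.8395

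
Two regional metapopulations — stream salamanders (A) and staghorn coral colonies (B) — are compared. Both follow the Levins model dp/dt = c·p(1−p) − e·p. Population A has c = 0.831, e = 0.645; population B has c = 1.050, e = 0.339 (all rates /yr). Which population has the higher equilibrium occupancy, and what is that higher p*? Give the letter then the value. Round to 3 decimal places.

A: p*_A = 1 − 0.645/0.831 = 0.2238.
B: p*_B = 1 − 0.339/1.050 = 0.6771.
B is higher at 0.6771.

B, 0.677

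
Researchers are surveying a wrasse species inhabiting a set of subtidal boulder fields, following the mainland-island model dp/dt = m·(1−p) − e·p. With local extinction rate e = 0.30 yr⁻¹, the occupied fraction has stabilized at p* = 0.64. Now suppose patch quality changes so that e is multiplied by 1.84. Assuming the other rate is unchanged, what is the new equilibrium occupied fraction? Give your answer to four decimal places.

0.4914

Balance m(1−p*) = e·p* gives m = e·p*/(1−p*) = 0.30×0.64000/0.36000 = 0.53333.
New p* = m/(m+e) = 0.53333/(0.53333+0.55200) = 0.49140.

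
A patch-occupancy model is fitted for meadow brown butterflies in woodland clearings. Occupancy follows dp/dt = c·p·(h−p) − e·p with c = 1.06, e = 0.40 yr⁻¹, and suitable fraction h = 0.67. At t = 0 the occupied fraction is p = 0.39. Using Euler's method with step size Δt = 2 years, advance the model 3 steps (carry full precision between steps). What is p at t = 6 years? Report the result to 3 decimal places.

Update rule: p ← p + [c·p·(h−p) − e·p]·Δt with Δt = 2.
p: 0.39000 → 0.30950  (Δp = -0.08050)
p: 0.30950 → 0.29844  (Δp = -0.01106)
p: 0.29844 → 0.29477  (Δp = -0.00367)

0.295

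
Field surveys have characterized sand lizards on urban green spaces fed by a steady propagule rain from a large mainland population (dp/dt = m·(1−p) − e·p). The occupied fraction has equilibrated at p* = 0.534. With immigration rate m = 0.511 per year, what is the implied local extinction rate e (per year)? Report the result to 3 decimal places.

At equilibrium m(1−p*) = e·p*, so e = m(1−p*)/p*.
e = 0.511 × 0.4660 / 0.534 = 0.4459.

0.446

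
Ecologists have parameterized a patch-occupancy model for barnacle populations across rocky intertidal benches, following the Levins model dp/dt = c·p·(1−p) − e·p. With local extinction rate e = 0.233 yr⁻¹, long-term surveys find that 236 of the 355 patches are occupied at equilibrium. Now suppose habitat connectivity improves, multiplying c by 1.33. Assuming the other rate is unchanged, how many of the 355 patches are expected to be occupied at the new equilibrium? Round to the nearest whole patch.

Observed p* = 236/355 = 0.66479.
Balance c(1−p*) = e gives c = e/(1 − 0.66479) = 0.233/0.33521 = 0.69509.
New p* = 1 − e/c = 1 − 0.23300/0.92447 = 0.74796.
Expected occupied = 355 × 0.74796 = 265.53 ≈ 266.

266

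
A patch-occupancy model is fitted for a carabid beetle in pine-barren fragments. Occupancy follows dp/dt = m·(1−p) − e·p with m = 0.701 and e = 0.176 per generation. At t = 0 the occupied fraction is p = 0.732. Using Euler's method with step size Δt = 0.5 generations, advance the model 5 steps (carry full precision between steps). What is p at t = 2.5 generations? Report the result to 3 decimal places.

0.796

Update rule: p ← p + [m·(1−p) − e·p]·Δt with Δt = 0.5.
step 1: Δp = +0.02952, p = 0.76152
step 2: Δp = +0.01657, p = 0.77809
step 3: Δp = +0.00931, p = 0.78740
step 4: Δp = +0.00523, p = 0.79262
step 5: Δp = +0.00293, p = 0.79556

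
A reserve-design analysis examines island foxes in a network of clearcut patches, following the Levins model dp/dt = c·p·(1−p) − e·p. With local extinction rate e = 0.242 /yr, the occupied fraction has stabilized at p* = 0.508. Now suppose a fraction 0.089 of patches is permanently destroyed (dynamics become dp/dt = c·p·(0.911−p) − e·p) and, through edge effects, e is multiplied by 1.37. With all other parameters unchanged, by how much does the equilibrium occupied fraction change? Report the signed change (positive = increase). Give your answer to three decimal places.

Balance c(1−p*) = e gives c = e/(1 − 0.50800) = 0.242/0.49200 = 0.49187.
New p* = 0.911 − e/c = 0.911 − 0.33154/0.49187 = 0.23696.
Δp* = 0.23696 − 0.50800 = -0.27104.

-0.271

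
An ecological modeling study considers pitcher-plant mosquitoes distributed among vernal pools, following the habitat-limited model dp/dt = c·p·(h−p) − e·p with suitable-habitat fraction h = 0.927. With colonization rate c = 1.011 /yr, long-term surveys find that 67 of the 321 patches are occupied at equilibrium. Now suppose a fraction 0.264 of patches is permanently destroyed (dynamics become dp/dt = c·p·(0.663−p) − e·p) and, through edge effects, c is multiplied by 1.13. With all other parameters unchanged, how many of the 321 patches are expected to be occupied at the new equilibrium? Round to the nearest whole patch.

Observed p* = 67/321 = 0.20872.
Balance c(h−p*) = e gives e = 1.011×(0.927 − 0.20872) = 0.72618.
New p* = 0.663 − e/c = 0.663 − 0.72618/1.14243 = 0.02735.
Expected occupied = 321 × 0.02735 = 8.78 ≈ 9.

9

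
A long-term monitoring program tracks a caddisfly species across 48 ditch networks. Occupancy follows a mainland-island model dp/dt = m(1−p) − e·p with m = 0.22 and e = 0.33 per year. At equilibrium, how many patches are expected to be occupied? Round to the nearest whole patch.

19

p* = m/(m+e) = 0.22/0.5500 = 0.4000.
Expected occupied patches = N × p* = 48 × 0.4000 = 19.20 ≈ 19.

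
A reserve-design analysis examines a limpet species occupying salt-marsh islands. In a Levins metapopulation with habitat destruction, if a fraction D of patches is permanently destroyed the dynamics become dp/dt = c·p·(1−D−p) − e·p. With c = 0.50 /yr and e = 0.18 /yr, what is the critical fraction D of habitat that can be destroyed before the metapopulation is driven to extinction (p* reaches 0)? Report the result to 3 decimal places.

0.640

The nontrivial equilibrium is p* = (1−D) − e/c; extinction occurs when this hits zero.
So D_crit = 1 − e/c = 1 − 0.18/0.50 = 1 − 0.3600 = 0.6400.
This equals the undisturbed p*, a classic result of Lande's extension.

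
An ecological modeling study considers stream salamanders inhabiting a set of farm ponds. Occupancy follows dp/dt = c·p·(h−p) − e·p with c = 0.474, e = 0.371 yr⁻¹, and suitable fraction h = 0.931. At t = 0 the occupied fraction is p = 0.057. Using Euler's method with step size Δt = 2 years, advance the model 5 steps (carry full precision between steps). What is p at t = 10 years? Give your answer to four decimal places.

Update rule: p ← p + [c·p·(h−p) − e·p]·Δt with Δt = 2.
step 1: Δp = +0.00493, p = 0.06193
step 2: Δp = +0.00507, p = 0.06700
step 3: Δp = +0.00516, p = 0.07217
step 4: Δp = +0.00521, p = 0.07738
step 5: Δp = +0.00520, p = 0.08258

0.0826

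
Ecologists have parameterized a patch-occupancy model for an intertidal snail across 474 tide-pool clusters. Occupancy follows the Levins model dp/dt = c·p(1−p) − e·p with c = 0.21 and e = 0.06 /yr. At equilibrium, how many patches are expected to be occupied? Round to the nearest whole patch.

339

p* = 1 − e/c = 1 − 0.06/0.21 = 0.7143.
Expected occupied patches = N × p* = 474 × 0.7143 = 338.57 ≈ 339.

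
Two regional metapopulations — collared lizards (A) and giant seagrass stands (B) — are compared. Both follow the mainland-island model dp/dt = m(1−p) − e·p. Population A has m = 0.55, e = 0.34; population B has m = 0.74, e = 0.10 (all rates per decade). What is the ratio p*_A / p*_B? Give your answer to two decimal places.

0.70

A: p*_A = m/(m+e) = 0.55/0.8900 = 0.6180.
B: p*_B = 0.74/0.8400 = 0.8810.
p*_A / p*_B = 0.6180/0.8810 = 0.7015.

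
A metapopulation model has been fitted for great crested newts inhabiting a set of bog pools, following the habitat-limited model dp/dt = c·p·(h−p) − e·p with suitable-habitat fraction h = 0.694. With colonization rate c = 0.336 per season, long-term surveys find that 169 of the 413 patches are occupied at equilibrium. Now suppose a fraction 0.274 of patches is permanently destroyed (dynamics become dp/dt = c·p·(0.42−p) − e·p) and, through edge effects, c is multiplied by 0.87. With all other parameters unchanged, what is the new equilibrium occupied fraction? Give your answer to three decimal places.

Observed p* = 169/413 = 0.40920.
Balance c(h−p*) = e gives e = 0.336×(0.694 − 0.40920) = 0.09569.
New p* = 0.42 − e/c = 0.42 − 0.09569/0.29232 = 0.09265.

0.093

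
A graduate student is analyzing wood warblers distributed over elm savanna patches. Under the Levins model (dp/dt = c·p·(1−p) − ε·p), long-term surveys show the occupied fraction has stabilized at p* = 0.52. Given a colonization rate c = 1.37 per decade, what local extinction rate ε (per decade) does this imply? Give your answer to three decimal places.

At equilibrium c(1−p*) = ε.
ε = 1.37 × (1 − 0.52) = 1.37 × 0.4800 = 0.6576.

0.658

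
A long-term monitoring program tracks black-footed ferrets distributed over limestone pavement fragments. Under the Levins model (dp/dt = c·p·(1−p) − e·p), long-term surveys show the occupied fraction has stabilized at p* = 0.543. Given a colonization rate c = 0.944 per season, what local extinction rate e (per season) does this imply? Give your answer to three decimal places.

0.431

At equilibrium c(1−p*) = e.
e = 0.944 × (1 − 0.543) = 0.944 × 0.4570 = 0.4314.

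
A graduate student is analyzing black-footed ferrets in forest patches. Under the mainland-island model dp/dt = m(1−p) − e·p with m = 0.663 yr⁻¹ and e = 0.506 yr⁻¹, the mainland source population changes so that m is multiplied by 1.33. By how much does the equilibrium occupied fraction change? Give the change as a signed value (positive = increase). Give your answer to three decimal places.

Before: p* = 0.663/(0.663+0.506) = 0.5672.
After: m = 0.88179, e = 0.506; p* = 0.88179/1.3878 = 0.6354.
Δp* = 0.6354 − 0.5672 = +0.0682.

0.068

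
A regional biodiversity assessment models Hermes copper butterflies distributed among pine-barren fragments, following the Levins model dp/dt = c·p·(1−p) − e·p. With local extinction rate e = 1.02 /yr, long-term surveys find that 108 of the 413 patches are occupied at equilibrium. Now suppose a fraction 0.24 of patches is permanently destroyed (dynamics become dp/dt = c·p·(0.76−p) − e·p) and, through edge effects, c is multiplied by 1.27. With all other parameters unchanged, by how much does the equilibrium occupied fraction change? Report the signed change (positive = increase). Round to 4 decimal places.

Observed p* = 108/413 = 0.26150.
Balance c(1−p*) = e gives c = e/(1 − 0.26150) = 1.02/0.73850 = 1.38118.
New p* = 0.76 − e/c = 0.76 − 1.02000/1.75410 = 0.17851.
Δp* = 0.17851 − 0.26150 = -0.08299.

-0.0830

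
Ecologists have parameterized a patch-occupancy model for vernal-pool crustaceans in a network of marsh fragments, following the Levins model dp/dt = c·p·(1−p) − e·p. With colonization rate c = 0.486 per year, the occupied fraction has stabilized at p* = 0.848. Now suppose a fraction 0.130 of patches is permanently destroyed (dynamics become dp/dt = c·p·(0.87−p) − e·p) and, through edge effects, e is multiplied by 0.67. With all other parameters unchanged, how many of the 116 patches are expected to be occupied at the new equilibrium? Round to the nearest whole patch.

Balance c(1−p*) = e gives e = 0.486×(1 − 0.84800) = 0.07387.
New p* = 0.87 − e/c = 0.87 − 0.04949/0.48600 = 0.76817.
Expected occupied = 116 × 0.76817 = 89.11 ≈ 89.

89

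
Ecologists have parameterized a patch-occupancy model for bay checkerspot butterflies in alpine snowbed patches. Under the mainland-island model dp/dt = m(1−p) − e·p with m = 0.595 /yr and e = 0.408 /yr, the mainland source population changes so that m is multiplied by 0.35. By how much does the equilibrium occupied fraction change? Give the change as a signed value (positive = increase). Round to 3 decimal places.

-0.255

Before: p* = 0.595/(0.595+0.408) = 0.5932.
After: m = 0.20825, e = 0.408; p* = 0.20825/0.6162 = 0.3379.
Δp* = 0.3379 − 0.5932 = -0.2553.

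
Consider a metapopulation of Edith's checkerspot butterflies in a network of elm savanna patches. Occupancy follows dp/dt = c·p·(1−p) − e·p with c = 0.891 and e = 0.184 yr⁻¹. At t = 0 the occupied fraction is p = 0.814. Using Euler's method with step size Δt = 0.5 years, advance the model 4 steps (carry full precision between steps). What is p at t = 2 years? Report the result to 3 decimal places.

0.797

Update rule: p ← p + [c·p·(1−p) − e·p]·Δt with Δt = 0.5.
  1  |  dp/dt·Δt = -0.007438  |  p_1 = 0.806562
  2  |  dp/dt·Δt = -0.004697  |  p_2 = 0.801865
  3  |  dp/dt·Δt = -0.002992  |  p_3 = 0.798874
  4  |  dp/dt·Δt = -0.001916  |  p_4 = 0.796958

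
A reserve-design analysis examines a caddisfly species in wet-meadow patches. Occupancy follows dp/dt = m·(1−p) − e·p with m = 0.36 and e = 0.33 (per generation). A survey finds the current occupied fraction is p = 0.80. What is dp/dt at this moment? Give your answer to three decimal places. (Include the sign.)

Colonization term: m·(1−p) = 0.36×0.2000 = 0.07200.
Extinction term: e·p = 0.26400.
dp/dt = 0.07200 − 0.26400 = -0.19200.

-0.192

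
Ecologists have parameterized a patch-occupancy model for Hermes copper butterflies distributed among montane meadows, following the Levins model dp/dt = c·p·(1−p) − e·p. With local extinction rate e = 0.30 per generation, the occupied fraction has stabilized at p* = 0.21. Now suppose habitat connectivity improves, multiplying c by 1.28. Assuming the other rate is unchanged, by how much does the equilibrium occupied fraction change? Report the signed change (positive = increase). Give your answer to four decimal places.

Balance c(1−p*) = e gives c = e/(1 − 0.21000) = 0.30/0.79000 = 0.37975.
New p* = 1 − e/c = 1 − 0.30000/0.48608 = 0.38282.
Δp* = 0.38282 − 0.21000 = +0.17282.

0.1728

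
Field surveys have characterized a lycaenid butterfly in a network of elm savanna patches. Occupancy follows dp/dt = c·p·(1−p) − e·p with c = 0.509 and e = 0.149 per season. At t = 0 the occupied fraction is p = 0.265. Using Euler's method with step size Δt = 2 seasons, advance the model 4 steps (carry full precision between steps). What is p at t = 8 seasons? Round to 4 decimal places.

Update rule: p ← p + [c·p·(1−p) − e·p]·Δt with Δt = 2.
  1  |  dp/dt·Δt = +0.119311  |  p_1 = 0.384311
  2  |  dp/dt·Δt = +0.126350  |  p_2 = 0.510661
  3  |  dp/dt·Δt = +0.102207  |  p_3 = 0.612869
  4  |  dp/dt·Δt = +0.058897  |  p_4 = 0.671765

0.6718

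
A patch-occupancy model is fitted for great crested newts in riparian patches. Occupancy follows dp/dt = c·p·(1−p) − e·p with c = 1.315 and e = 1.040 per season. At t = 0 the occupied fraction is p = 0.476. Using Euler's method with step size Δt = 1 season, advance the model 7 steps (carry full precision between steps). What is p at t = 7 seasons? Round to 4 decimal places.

Update rule: p ← p + [c·p·(1−p) − e·p]·Δt with Δt = 1.
step 1: Δp = -0.16705, p = 0.30895
step 2: Δp = -0.04056, p = 0.26840
step 3: Δp = -0.02092, p = 0.24748
step 4: Δp = -0.01248, p = 0.23500
step 5: Δp = -0.00799, p = 0.22700
step 6: Δp = -0.00534, p = 0.22167
step 7: Δp = -0.00366, p = 0.21801

0.2180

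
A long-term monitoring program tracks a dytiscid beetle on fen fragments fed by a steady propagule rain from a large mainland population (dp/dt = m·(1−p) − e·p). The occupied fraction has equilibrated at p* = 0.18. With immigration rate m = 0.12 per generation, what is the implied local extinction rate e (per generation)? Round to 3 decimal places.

0.547

At equilibrium m(1−p*) = e·p*, so e = m(1−p*)/p*.
e = 0.12 × 0.8200 / 0.18 = 0.5467.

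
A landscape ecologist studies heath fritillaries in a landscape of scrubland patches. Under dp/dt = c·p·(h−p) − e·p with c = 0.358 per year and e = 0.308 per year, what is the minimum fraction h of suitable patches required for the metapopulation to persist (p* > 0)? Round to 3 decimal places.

p* = h − e/c is positive only when h > e/c.
h_min = e/c = 0.308/0.358 = 0.8603.

0.860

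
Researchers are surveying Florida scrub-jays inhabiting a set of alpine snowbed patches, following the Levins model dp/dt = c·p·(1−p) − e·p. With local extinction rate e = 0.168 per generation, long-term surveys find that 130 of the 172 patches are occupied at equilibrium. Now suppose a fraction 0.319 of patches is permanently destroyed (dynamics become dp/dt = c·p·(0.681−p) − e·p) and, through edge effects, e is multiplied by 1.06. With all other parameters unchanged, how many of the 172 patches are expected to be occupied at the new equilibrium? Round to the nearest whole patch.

73

Observed p* = 130/172 = 0.75581.
Balance c(1−p*) = e gives c = e/(1 − 0.75581) = 0.168/0.24419 = 0.68799.
New p* = 0.681 − e/c = 0.681 − 0.17808/0.68799 = 0.42216.
Expected occupied = 172 × 0.42216 = 72.61 ≈ 73.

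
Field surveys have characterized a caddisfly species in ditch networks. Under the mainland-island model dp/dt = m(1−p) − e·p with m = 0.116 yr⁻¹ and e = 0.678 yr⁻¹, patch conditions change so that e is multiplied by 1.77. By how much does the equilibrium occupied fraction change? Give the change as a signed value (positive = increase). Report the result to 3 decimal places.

Before: p* = 0.116/(0.116+0.678) = 0.1461.
After: m = 0.116, e = 1.20006; p* = 0.116/1.3161 = 0.0881.
Δp* = 0.0881 − 0.1461 = -0.0580.

-0.058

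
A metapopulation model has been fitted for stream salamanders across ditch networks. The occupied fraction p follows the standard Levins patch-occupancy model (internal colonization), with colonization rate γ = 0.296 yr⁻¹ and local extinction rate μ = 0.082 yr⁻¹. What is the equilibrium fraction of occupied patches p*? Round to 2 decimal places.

Setting dp/dt = 0 and dividing through by p* gives γ·(1−p*) = μ.
So p* = 1 − μ/γ = 1 − 0.082/0.296 = 1 − 0.2770 = 0.7230.

0.72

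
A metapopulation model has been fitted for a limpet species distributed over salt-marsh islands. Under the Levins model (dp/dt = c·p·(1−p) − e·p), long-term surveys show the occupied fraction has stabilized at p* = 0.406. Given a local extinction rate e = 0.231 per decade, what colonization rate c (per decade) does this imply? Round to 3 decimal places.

At equilibrium c(1−p*) = e, so c = e/(1−p*).
c = 0.231/(1 − 0.406) = 0.231/0.5940 = 0.3889.

0.389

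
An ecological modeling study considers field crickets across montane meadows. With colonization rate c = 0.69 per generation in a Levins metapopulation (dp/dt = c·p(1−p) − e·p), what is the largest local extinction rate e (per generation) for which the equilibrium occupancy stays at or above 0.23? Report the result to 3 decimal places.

0.531

1 − e/c ≥ 0.23 ⇒ e ≤ c(1 − 0.23) = 0.69 × 0.7700.
e_max = 0.5313.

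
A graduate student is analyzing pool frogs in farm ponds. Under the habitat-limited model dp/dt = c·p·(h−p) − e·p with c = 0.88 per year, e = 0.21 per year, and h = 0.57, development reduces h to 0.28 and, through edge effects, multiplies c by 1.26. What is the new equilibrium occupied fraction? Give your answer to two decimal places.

Before: p* = h − e/c = 0.57 − 0.21/0.88 = 0.57 − 0.2386 = 0.3314.
After: c = 1.1088, e = 0.21, h = 0.28; p* = 0.28 − 0.21/1.1088 = 0.0906.

0.09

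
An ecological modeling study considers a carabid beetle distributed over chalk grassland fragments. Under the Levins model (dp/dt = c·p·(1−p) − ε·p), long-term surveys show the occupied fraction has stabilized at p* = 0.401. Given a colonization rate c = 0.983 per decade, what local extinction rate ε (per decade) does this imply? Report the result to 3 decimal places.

0.589

At equilibrium c(1−p*) = ε.
ε = 0.983 × (1 − 0.401) = 0.983 × 0.5990 = 0.5888.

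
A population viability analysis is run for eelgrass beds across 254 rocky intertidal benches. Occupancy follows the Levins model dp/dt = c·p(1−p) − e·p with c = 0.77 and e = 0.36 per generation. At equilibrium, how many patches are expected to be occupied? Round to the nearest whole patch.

135

p* = 1 − e/c = 1 − 0.36/0.77 = 0.5325.
Expected occupied patches = N × p* = 254 × 0.5325 = 135.25 ≈ 135.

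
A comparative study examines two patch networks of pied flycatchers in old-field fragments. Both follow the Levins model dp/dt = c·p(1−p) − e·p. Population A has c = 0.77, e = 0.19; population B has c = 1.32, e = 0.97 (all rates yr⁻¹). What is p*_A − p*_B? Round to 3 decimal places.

A: p*_A = 1 − 0.19/0.77 = 0.7532.
B: p*_B = 1 − 0.97/1.32 = 0.2652.
p*_A − p*_B = 0.7532 − 0.2652 = 0.4881.

0.488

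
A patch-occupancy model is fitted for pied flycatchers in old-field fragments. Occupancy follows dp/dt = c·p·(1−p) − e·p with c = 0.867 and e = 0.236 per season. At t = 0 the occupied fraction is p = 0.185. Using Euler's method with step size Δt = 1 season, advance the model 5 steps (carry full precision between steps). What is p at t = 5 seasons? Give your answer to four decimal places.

0.6631

Update rule: p ← p + [c·p·(1−p) − e·p]·Δt with Δt = 1.
t = 1: p = 0.18500 + (+0.08706) = 0.27206
t = 2: p = 0.27206 + (+0.10750) = 0.37956
t = 3: p = 0.37956 + (+0.11460) = 0.49416
t = 4: p = 0.49416 + (+0.10010) = 0.59426
t = 5: p = 0.59426 + (+0.06880) = 0.66306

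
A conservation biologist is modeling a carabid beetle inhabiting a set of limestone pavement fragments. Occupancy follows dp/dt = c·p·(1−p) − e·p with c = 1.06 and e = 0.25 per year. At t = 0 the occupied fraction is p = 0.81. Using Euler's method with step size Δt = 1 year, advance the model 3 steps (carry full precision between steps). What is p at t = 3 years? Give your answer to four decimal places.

Update rule: p ← p + [c·p·(1−p) − e·p]·Δt with Δt = 1.
t = 1: p = 0.81000 + (-0.03937) = 0.77063
t = 2: p = 0.77063 + (-0.00530) = 0.76534
t = 3: p = 0.76534 + (-0.00096) = 0.76438

0.7644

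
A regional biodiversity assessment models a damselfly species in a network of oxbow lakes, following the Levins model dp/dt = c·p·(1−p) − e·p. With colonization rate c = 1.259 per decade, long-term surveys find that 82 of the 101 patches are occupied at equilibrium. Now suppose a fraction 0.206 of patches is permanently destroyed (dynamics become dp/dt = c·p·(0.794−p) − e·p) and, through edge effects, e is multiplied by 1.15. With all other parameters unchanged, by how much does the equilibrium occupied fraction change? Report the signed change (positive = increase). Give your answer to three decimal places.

-0.234

Observed p* = 82/101 = 0.81188.
Balance c(1−p*) = e gives e = 1.259×(1 − 0.81188) = 0.23684.
New p* = 0.794 − e/c = 0.794 − 0.27237/1.25900 = 0.57766.
Δp* = 0.57766 − 0.81188 = -0.23422.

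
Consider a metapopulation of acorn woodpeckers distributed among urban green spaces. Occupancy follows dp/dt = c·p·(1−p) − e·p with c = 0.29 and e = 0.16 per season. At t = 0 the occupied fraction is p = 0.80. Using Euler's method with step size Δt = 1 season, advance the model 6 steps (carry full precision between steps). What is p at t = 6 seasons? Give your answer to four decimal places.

0.5464

Update rule: p ← p + [c·p·(1−p) − e·p]·Δt with Δt = 1.
p: 0.80000 → 0.71840  (Δp = -0.08160)
p: 0.71840 → 0.66212  (Δp = -0.05628)
p: 0.66212 → 0.62106  (Δp = -0.04106)
p: 0.62106 → 0.58994  (Δp = -0.03112)
p: 0.58994 → 0.56570  (Δp = -0.02424)
p: 0.56570 → 0.54644  (Δp = -0.01926)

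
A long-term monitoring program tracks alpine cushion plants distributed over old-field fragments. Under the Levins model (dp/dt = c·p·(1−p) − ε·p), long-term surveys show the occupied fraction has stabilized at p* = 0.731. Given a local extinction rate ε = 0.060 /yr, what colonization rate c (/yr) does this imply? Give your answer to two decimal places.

At equilibrium c(1−p*) = ε, so c = ε/(1−p*).
c = 0.060/(1 − 0.731) = 0.060/0.2690 = 0.2230.

0.22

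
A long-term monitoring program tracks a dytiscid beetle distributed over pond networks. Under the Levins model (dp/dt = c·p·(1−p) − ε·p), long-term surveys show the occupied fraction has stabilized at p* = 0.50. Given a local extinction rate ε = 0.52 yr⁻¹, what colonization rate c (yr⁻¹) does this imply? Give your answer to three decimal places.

1.040

At equilibrium c(1−p*) = ε, so c = ε/(1−p*).
c = 0.52/(1 − 0.50) = 0.52/0.5000 = 1.0400.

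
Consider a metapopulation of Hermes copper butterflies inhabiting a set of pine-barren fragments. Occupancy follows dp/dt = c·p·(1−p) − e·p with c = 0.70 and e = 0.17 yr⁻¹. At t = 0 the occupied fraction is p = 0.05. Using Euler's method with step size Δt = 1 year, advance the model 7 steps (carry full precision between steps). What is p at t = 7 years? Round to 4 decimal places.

0.5087

Update rule: p ← p + [c·p·(1−p) − e·p]·Δt with Δt = 1.
step 1: Δp = +0.02475, p = 0.07475
step 2: Δp = +0.03571, p = 0.11046
step 3: Δp = +0.05000, p = 0.16046
step 4: Δp = +0.06702, p = 0.22748
step 5: Δp = +0.08434, p = 0.31182
step 6: Δp = +0.09720, p = 0.40902
step 7: Δp = +0.09967, p = 0.50869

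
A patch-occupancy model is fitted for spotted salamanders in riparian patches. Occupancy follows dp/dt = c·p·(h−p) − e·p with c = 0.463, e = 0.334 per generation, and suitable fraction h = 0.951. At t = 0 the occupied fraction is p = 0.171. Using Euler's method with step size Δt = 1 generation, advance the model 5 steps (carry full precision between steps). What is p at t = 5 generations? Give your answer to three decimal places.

0.192

Update rule: p ← p + [c·p·(h−p) − e·p]·Δt with Δt = 1.
  1  |  dp/dt·Δt = +0.004641  |  p_1 = 0.175641
  2  |  dp/dt·Δt = +0.004389  |  p_2 = 0.180030
  3  |  dp/dt·Δt = +0.004133  |  p_3 = 0.184164
  4  |  dp/dt·Δt = +0.003876  |  p_4 = 0.188039
  5  |  dp/dt·Δt = +0.003620  |  p_5 = 0.191659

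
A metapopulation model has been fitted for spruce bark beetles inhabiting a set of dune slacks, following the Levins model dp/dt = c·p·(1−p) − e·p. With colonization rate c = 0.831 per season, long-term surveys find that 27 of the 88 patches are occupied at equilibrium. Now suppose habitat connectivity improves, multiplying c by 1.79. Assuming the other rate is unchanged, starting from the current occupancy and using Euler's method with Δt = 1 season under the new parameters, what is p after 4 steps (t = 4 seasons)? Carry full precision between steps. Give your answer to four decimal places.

0.6118

Observed p* = 27/88 = 0.30682.
Balance c(1−p*) = e gives e = 0.831×(1 − 0.30682) = 0.57603.
Starting from p₀ = 0.30682; update p ← p + (dp/dt)·Δt with the new parameters.
t = 1: p = 0.30682 + (+0.13962) = 0.44644
t = 2: p = 0.44644 + (+0.11044) = 0.55688
t = 3: p = 0.55688 + (+0.04628) = 0.60316
t = 4: p = 0.60316 + (+0.00860) = 0.61176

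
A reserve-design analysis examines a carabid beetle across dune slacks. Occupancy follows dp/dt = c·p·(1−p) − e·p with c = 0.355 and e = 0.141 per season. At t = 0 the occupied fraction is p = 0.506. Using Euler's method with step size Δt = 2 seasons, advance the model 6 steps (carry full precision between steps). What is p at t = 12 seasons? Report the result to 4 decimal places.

Update rule: p ← p + [c·p·(1−p) − e·p]·Δt with Δt = 2.
step 1: Δp = +0.03478, p = 0.54078
step 2: Δp = +0.02382, p = 0.56460
step 3: Δp = +0.01532, p = 0.57992
step 4: Δp = +0.00943, p = 0.58935
step 5: Δp = +0.00564, p = 0.59498
step 6: Δp = +0.00331, p = 0.59829

0.5983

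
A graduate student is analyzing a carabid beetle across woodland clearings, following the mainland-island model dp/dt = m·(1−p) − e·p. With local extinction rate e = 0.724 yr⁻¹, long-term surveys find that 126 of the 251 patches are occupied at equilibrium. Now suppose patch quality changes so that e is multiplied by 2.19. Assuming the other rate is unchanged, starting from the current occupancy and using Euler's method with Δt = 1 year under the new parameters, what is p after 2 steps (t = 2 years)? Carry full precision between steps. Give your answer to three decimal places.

0.638

Observed p* = 126/251 = 0.50199.
Balance m(1−p*) = e·p* gives m = e·p*/(1−p*) = 0.724×0.50199/0.49801 = 0.72979.
Starting from p₀ = 0.50199; update p ← p + (dp/dt)·Δt with the new parameters.
step 1: Δp = -0.43250, p = 0.06950
step 2: Δp = +0.56888, p = 0.63838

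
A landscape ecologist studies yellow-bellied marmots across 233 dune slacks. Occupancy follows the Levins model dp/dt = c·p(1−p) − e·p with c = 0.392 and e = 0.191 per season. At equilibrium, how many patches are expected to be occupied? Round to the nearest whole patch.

p* = 1 − e/c = 1 − 0.191/0.392 = 0.5128.
Expected occupied patches = N × p* = 233 × 0.5128 = 119.47 ≈ 119.

119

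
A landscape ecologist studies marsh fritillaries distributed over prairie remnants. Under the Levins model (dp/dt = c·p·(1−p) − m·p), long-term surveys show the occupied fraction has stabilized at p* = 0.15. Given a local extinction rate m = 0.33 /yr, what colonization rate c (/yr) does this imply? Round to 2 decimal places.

0.39

At equilibrium c(1−p*) = m, so c = m/(1−p*).
c = 0.33/(1 − 0.15) = 0.33/0.8500 = 0.3882.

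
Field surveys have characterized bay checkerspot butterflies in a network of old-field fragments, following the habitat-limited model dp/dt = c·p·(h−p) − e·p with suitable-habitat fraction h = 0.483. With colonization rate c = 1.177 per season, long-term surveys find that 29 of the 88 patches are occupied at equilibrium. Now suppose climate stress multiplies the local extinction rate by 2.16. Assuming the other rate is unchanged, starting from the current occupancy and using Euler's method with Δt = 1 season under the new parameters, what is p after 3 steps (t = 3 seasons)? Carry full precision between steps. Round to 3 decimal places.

Observed p* = 29/88 = 0.32955.
Balance c(h−p*) = e gives e = 1.177×(0.483 − 0.32955) = 0.18062.
Starting from p₀ = 0.32955; update p ← p + (dp/dt)·Δt with the new parameters.
p: 0.32955 → 0.26050  (Δp = -0.06904)
p: 0.26050 → 0.22709  (Δp = -0.03341)
p: 0.22709 → 0.20690  (Δp = -0.02019)

0.207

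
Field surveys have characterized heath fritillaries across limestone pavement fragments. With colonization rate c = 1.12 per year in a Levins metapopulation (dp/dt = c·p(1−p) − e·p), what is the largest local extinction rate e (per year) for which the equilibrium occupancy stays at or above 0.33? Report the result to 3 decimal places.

1 − e/c ≥ 0.33 ⇒ e ≤ c(1 − 0.33) = 1.12 × 0.6700.
e_max = 0.7504.

0.750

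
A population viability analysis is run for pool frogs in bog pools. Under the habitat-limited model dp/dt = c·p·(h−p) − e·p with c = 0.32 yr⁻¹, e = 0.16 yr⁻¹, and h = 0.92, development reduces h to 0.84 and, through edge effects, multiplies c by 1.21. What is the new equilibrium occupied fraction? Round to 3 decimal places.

0.427

Before: p* = h − e/c = 0.92 − 0.16/0.32 = 0.92 − 0.5000 = 0.4200.
After: c = 0.3872, e = 0.16, h = 0.84; p* = 0.84 − 0.16/0.3872 = 0.4268.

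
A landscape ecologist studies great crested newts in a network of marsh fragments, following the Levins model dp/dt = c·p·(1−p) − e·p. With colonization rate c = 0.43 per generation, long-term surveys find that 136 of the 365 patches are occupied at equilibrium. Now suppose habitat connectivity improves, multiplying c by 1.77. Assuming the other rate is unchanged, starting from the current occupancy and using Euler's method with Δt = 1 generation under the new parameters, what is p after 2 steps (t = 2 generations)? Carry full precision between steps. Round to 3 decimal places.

0.517

Observed p* = 136/365 = 0.37260.
Balance c(1−p*) = e gives e = 0.43×(1 − 0.37260) = 0.26978.
Starting from p₀ = 0.37260; update p ← p + (dp/dt)·Δt with the new parameters.
t = 1: p = 0.37260 + (+0.07740) = 0.45000
t = 2: p = 0.45000 + (+0.06697) = 0.51697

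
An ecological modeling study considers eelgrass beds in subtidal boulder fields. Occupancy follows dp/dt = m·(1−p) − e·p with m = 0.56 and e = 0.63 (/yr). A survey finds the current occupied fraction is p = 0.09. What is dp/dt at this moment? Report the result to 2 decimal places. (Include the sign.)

0.45

Colonization term: m·(1−p) = 0.56×0.9100 = 0.50960.
Extinction term: e·p = 0.05670.
dp/dt = 0.50960 − 0.05670 = 0.45290.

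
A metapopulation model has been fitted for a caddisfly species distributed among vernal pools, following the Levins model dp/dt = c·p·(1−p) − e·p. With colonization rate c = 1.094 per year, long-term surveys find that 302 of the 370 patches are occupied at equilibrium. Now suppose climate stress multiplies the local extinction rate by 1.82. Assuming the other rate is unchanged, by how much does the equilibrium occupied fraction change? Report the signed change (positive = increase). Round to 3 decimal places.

-0.151

Observed p* = 302/370 = 0.81622.
Balance c(1−p*) = e gives e = 1.094×(1 − 0.81622) = 0.20106.
New p* = 1 − e/c = 1 − 0.36593/1.09400 = 0.66551.
Δp* = 0.66551 − 0.81622 = -0.15071.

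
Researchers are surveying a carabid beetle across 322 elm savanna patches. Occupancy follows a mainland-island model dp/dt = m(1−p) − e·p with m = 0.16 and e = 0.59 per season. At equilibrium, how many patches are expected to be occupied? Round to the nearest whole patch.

p* = m/(m+e) = 0.16/0.7500 = 0.2133.
Expected occupied patches = N × p* = 322 × 0.2133 = 68.69 ≈ 69.

69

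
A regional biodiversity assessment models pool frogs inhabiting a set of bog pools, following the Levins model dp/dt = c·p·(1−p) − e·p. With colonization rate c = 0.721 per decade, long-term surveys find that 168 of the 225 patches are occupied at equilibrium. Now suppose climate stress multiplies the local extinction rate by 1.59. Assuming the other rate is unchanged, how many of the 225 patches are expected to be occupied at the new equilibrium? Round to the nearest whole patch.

Observed p* = 168/225 = 0.74667.
Balance c(1−p*) = e gives e = 0.721×(1 − 0.74667) = 0.18265.
New p* = 1 − e/c = 1 − 0.29041/0.72100 = 0.59721.
Expected occupied = 225 × 0.59721 = 134.37 ≈ 134.

134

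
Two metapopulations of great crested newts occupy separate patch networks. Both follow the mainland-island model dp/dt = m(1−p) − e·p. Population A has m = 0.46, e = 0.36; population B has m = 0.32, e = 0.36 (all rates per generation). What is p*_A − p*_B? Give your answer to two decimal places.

0.09

A: p*_A = m/(m+e) = 0.46/0.8200 = 0.5610.
B: p*_B = 0.32/0.6800 = 0.4706.
p*_A − p*_B = 0.5610 − 0.4706 = 0.0904.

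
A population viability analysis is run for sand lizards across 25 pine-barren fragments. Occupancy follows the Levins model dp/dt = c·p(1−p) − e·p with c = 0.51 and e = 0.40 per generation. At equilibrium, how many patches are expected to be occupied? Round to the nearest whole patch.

p* = 1 − e/c = 1 − 0.40/0.51 = 0.2157.
Expected occupied patches = N × p* = 25 × 0.2157 = 5.39 ≈ 5.

5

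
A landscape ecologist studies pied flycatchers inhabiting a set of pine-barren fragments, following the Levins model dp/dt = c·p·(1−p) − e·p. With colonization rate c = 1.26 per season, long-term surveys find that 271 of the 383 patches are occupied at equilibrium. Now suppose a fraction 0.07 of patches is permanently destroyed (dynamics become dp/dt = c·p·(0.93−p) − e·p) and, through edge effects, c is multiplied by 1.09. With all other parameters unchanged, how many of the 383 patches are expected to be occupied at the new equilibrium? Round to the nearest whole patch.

Observed p* = 271/383 = 0.70757.
Balance c(1−p*) = e gives e = 1.26×(1 − 0.70757) = 0.36846.
New p* = 0.93 − e/c = 0.93 − 0.36846/1.37340 = 0.66172.
Expected occupied = 383 × 0.66172 = 253.44 ≈ 253.

253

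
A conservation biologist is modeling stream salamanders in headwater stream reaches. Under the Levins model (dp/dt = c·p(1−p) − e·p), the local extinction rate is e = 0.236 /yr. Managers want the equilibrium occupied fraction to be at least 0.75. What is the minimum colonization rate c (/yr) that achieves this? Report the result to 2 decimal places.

p* = 1 − e/c ≥ 0.75 requires e/c ≤ 0.2500, i.e. c ≥ e/0.2500.
c_min = 0.236/0.2500 = 0.9440.

0.94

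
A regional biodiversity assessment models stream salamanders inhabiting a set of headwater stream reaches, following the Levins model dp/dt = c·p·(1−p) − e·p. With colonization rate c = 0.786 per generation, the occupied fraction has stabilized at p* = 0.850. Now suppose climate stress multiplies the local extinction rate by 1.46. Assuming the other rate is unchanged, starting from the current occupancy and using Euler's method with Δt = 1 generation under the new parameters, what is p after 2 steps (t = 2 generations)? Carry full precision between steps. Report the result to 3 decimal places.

0.789

Balance c(1−p*) = e gives e = 0.786×(1 − 0.85000) = 0.11790.
Starting from p₀ = 0.85000; update p ← p + (dp/dt)·Δt with the new parameters.
  1  |  dp/dt·Δt = -0.046099  |  p_1 = 0.803901
  2  |  dp/dt·Δt = -0.014470  |  p_2 = 0.789431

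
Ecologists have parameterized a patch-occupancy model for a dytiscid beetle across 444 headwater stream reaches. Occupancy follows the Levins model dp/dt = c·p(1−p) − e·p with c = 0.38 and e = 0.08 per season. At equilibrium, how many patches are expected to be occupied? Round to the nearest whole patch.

p* = 1 − e/c = 1 − 0.08/0.38 = 0.7895.
Expected occupied patches = N × p* = 444 × 0.7895 = 350.53 ≈ 351.

351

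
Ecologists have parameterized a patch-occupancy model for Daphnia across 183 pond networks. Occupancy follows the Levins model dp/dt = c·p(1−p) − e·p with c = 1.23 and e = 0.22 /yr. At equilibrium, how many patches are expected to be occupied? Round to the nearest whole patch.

150

p* = 1 − e/c = 1 − 0.22/1.23 = 0.8211.
Expected occupied patches = N × p* = 183 × 0.8211 = 150.27 ≈ 150.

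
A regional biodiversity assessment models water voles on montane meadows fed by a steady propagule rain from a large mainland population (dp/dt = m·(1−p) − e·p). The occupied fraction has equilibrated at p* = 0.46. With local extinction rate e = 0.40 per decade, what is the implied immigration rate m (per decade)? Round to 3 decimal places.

At equilibrium m(1−p*) = e·p*, so m = e·p*/(1−p*).
m = 0.40 × 0.46 / 0.5400 = 0.1840/0.5400 = 0.3407.

0.341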